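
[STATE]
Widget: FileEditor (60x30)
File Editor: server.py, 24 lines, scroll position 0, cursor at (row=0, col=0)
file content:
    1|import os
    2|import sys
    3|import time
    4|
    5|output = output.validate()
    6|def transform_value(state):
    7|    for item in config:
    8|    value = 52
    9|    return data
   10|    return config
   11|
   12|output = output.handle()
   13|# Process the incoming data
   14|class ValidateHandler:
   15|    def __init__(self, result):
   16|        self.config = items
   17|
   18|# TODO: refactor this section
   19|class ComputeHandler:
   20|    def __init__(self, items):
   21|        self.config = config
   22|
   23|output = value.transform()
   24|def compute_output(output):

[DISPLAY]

█mport os                                                  ▲
import sys                                                 █
import time                                                ░
                                                           ░
output = output.validate()                                 ░
def transform_value(state):                                ░
    for item in config:                                    ░
    value = 52                                             ░
    return data                                            ░
    return config                                          ░
                                                           ░
output = output.handle()                                   ░
# Process the incoming data                                ░
class ValidateHandler:                                     ░
    def __init__(self, result):                            ░
        self.config = items                                ░
                                                           ░
# TODO: refactor this section                              ░
class ComputeHandler:                                      ░
    def __init__(self, items):                             ░
        self.config = config                               ░
                                                           ░
output = value.transform()                                 ░
def compute_output(output):                                ░
                                                           ░
                                                           ░
                                                           ░
                                                           ░
                                                           ░
                                                           ▼


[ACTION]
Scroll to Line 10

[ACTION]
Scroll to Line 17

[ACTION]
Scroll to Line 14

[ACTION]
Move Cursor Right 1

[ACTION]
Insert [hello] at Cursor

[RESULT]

ihello█port os                                             ▲
import sys                                                 █
import time                                                ░
                                                           ░
output = output.validate()                                 ░
def transform_value(state):                                ░
    for item in config:                                    ░
    value = 52                                             ░
    return data                                            ░
    return config                                          ░
                                                           ░
output = output.handle()                                   ░
# Process the incoming data                                ░
class ValidateHandler:                                     ░
    def __init__(self, result):                            ░
        self.config = items                                ░
                                                           ░
# TODO: refactor this section                              ░
class ComputeHandler:                                      ░
    def __init__(self, items):                             ░
        self.config = config                               ░
                                                           ░
output = value.transform()                                 ░
def compute_output(output):                                ░
                                                           ░
                                                           ░
                                                           ░
                                                           ░
                                                           ░
                                                           ▼


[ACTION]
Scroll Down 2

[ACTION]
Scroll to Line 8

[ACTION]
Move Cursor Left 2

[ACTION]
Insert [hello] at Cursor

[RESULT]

ihelhello█omport os                                        ▲
import sys                                                 █
import time                                                ░
                                                           ░
output = output.validate()                                 ░
def transform_value(state):                                ░
    for item in config:                                    ░
    value = 52                                             ░
    return data                                            ░
    return config                                          ░
                                                           ░
output = output.handle()                                   ░
# Process the incoming data                                ░
class ValidateHandler:                                     ░
    def __init__(self, result):                            ░
        self.config = items                                ░
                                                           ░
# TODO: refactor this section                              ░
class ComputeHandler:                                      ░
    def __init__(self, items):                             ░
        self.config = config                               ░
                                                           ░
output = value.transform()                                 ░
def compute_output(output):                                ░
                                                           ░
                                                           ░
                                                           ░
                                                           ░
                                                           ░
                                                           ▼


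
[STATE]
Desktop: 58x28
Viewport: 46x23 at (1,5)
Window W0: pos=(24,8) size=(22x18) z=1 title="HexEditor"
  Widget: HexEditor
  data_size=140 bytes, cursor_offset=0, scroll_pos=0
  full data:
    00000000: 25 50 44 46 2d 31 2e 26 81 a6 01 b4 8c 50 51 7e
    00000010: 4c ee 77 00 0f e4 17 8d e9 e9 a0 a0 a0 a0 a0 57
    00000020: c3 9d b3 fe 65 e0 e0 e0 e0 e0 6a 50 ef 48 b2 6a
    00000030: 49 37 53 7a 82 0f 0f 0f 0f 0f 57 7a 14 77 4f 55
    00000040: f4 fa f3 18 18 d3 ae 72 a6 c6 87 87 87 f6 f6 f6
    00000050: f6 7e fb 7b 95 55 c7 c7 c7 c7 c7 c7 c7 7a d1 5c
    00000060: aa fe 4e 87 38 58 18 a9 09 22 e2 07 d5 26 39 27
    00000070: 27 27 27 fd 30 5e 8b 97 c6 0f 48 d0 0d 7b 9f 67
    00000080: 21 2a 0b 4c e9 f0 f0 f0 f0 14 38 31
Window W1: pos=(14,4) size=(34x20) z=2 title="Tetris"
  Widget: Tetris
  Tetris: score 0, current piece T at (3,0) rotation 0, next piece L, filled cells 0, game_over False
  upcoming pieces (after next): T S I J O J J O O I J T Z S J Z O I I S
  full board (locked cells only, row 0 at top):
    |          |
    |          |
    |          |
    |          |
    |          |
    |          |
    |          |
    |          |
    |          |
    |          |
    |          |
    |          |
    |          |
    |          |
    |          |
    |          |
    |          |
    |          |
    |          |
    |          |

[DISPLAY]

             ┃ Tetris                         
             ┠────────────────────────────────
             ┃          │Next:                
             ┃          │  ▒                  
             ┃          │▒▒▒                  
             ┃          │                     
             ┃          │                     
             ┃          │                     
             ┃          │Score:               
             ┃          │0                    
             ┃          │                     
             ┃          │                     
             ┃          │                     
             ┃          │                     
             ┃          │                     
             ┃          │                     
             ┃          │                     
             ┃          │                     
             ┗━━━━━━━━━━━━━━━━━━━━━━━━━━━━━━━━
                       ┃                    ┃ 
                       ┗━━━━━━━━━━━━━━━━━━━━┛ 
                                              
                                              


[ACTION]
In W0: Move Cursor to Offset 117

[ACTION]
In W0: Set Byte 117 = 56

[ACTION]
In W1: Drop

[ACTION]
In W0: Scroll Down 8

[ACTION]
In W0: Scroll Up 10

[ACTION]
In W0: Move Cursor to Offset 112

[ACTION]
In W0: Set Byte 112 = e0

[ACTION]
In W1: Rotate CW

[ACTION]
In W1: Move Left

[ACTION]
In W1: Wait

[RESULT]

             ┃ Tetris                         
             ┠────────────────────────────────
             ┃  ▒       │Next:                
             ┃          │  ▒                  
             ┃          │▒▒▒                  
             ┃          │                     
             ┃          │                     
             ┃          │                     
             ┃          │Score:               
             ┃          │0                    
             ┃          │                     
             ┃          │                     
             ┃          │                     
             ┃          │                     
             ┃          │                     
             ┃          │                     
             ┃          │                     
             ┃          │                     
             ┗━━━━━━━━━━━━━━━━━━━━━━━━━━━━━━━━
                       ┃                    ┃ 
                       ┗━━━━━━━━━━━━━━━━━━━━┛ 
                                              
                                              


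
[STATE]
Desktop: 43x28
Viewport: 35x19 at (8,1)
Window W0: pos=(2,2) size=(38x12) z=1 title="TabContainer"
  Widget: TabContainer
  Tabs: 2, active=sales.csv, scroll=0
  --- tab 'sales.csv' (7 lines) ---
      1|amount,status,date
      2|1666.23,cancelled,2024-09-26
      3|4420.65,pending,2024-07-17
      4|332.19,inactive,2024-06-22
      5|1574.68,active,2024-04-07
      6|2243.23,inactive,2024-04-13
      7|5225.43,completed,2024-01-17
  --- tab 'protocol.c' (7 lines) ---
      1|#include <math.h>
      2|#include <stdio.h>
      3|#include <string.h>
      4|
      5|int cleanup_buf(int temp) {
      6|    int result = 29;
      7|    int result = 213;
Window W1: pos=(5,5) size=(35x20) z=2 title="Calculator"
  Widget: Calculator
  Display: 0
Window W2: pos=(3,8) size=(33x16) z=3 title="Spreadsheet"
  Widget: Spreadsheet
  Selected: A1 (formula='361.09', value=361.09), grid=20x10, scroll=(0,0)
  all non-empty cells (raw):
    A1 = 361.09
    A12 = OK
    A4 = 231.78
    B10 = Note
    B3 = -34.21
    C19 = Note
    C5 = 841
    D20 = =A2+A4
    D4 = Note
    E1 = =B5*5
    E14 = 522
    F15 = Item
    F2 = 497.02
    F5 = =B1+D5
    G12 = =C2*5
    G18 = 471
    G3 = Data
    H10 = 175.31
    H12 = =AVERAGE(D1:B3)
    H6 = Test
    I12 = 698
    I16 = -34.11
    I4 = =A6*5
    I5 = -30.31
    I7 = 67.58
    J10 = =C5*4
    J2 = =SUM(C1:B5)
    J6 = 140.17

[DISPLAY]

                                   
━━━━━━━━━━━━━━━━━━━━━━━━━━━━━━━┓   
ontainer                       ┃   
───────────────────────────────┨   
━━━━━━━━━━━━━━━━━━━━━━━━━━━━━━━┓   
alculator                      ┃   
───────────────────────────────┨   
━━━━━━━━━━━━━━━━━━━━━━━━━━━┓  0┃   
eadsheet                   ┃   ┃   
───────────────────────────┨   ┃   
361.09                     ┃   ┃   
   A       B       C       ┃   ┃   
---------------------------┃   ┃   
[361.09]       0       0   ┃   ┃   
       0       0       0   ┃   ┃   
       0  -34.21       0   ┃   ┃   
  231.78       0       0Not┃   ┃   
       0       0     841   ┃   ┃   
       0       0       0   ┃   ┃   


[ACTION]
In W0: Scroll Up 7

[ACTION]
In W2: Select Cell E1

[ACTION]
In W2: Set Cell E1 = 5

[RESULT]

                                   
━━━━━━━━━━━━━━━━━━━━━━━━━━━━━━━┓   
ontainer                       ┃   
───────────────────────────────┨   
━━━━━━━━━━━━━━━━━━━━━━━━━━━━━━━┓   
alculator                      ┃   
───────────────────────────────┨   
━━━━━━━━━━━━━━━━━━━━━━━━━━━┓  0┃   
eadsheet                   ┃   ┃   
───────────────────────────┨   ┃   
5                          ┃   ┃   
   A       B       C       ┃   ┃   
---------------------------┃   ┃   
  361.09       0       0   ┃   ┃   
       0       0       0   ┃   ┃   
       0  -34.21       0   ┃   ┃   
  231.78       0       0Not┃   ┃   
       0       0     841   ┃   ┃   
       0       0       0   ┃   ┃   


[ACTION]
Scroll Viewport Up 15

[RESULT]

                                   
                                   
━━━━━━━━━━━━━━━━━━━━━━━━━━━━━━━┓   
ontainer                       ┃   
───────────────────────────────┨   
━━━━━━━━━━━━━━━━━━━━━━━━━━━━━━━┓   
alculator                      ┃   
───────────────────────────────┨   
━━━━━━━━━━━━━━━━━━━━━━━━━━━┓  0┃   
eadsheet                   ┃   ┃   
───────────────────────────┨   ┃   
5                          ┃   ┃   
   A       B       C       ┃   ┃   
---------------------------┃   ┃   
  361.09       0       0   ┃   ┃   
       0       0       0   ┃   ┃   
       0  -34.21       0   ┃   ┃   
  231.78       0       0Not┃   ┃   
       0       0     841   ┃   ┃   


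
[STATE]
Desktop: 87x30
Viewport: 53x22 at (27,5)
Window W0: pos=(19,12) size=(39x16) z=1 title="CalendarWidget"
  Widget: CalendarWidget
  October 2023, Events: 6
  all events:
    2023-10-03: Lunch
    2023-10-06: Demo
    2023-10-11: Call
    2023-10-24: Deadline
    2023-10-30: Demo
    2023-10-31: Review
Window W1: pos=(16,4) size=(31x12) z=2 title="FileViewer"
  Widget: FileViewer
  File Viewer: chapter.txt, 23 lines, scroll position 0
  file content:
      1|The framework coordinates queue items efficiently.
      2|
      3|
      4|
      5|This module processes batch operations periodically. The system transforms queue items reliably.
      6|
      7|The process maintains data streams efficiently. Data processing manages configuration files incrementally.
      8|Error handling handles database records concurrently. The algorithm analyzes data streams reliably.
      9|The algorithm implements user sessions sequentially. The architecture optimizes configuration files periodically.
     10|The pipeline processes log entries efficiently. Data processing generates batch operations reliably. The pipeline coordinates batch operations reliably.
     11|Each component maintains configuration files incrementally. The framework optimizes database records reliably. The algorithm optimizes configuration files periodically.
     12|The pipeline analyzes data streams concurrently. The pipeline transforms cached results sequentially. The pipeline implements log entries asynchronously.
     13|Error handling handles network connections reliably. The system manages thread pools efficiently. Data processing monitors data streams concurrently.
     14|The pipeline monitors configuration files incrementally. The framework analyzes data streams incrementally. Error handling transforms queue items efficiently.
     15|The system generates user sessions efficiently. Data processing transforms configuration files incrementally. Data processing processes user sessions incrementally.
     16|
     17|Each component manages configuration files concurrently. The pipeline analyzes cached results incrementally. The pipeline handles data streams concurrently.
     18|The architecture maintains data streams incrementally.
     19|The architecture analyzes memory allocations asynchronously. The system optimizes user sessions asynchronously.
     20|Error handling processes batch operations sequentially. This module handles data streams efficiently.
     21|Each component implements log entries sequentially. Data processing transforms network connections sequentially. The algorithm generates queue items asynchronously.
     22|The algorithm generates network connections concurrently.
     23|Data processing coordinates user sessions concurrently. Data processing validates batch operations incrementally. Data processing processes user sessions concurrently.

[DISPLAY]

r                  ┃                                 
───────────────────┨                                 
ork coordinates qu▲┃                                 
                  █┃                                 
                  ░┃                                 
                  ░┃                                 
e processes batch ░┃                                 
                  ░┃━━━━━━━━━━┓                      
s maintains data s░┃          ┃                      
ling handles datab▼┃──────────┨                      
━━━━━━━━━━━━━━━━━━━┛          ┃                      
e Th Fr Sa Su                 ┃                      
            1                 ┃                      
 4  5  6*  7  8               ┃                      
1* 12 13 14 15                ┃                      
8 19 20 21 22                 ┃                      
25 26 27 28 29                ┃                      
                              ┃                      
                              ┃                      
                              ┃                      
                              ┃                      
                              ┃                      


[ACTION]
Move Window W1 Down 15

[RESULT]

                                                     
                                                     
                                                     
                                                     
                                                     
                                                     
                                                     
━━━━━━━━━━━━━━━━━━━━━━━━━━━━━━┓                      
arWidget                      ┃                      
──────────────────────────────┨                      
      October 2023            ┃                      
e Th Fr Sa Su                 ┃                      
            1                 ┃                      
━━━━━━━━━━━━━━━━━━━┓          ┃                      
r                  ┃          ┃                      
───────────────────┨          ┃                      
ork coordinates qu▲┃          ┃                      
                  █┃          ┃                      
                  ░┃          ┃                      
                  ░┃          ┃                      
e processes batch ░┃          ┃                      
                  ░┃          ┃                      


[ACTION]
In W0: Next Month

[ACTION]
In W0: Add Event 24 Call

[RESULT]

                                                     
                                                     
                                                     
                                                     
                                                     
                                                     
                                                     
━━━━━━━━━━━━━━━━━━━━━━━━━━━━━━┓                      
arWidget                      ┃                      
──────────────────────────────┨                      
     November 2023            ┃                      
e Th Fr Sa Su                 ┃                      
1  2  3  4  5                 ┃                      
━━━━━━━━━━━━━━━━━━━┓          ┃                      
r                  ┃          ┃                      
───────────────────┨          ┃                      
ork coordinates qu▲┃          ┃                      
                  █┃          ┃                      
                  ░┃          ┃                      
                  ░┃          ┃                      
e processes batch ░┃          ┃                      
                  ░┃          ┃                      


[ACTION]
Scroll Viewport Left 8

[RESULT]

                                                     
                                                     
                                                     
                                                     
                                                     
                                                     
                                                     
┏━━━━━━━━━━━━━━━━━━━━━━━━━━━━━━━━━━━━━┓              
┃ CalendarWidget                      ┃              
┠─────────────────────────────────────┨              
┃            November 2023            ┃              
┃Mo Tu We Th Fr Sa Su                 ┃              
┃       1  2  3  4  5                 ┃              
━━━━━━━━━━━━━━━━━━━━━━━━━━━┓          ┃              
ileViewer                  ┃          ┃              
───────────────────────────┨          ┃              
e framework coordinates qu▲┃          ┃              
                          █┃          ┃              
                          ░┃          ┃              
                          ░┃          ┃              
is module processes batch ░┃          ┃              
                          ░┃          ┃              


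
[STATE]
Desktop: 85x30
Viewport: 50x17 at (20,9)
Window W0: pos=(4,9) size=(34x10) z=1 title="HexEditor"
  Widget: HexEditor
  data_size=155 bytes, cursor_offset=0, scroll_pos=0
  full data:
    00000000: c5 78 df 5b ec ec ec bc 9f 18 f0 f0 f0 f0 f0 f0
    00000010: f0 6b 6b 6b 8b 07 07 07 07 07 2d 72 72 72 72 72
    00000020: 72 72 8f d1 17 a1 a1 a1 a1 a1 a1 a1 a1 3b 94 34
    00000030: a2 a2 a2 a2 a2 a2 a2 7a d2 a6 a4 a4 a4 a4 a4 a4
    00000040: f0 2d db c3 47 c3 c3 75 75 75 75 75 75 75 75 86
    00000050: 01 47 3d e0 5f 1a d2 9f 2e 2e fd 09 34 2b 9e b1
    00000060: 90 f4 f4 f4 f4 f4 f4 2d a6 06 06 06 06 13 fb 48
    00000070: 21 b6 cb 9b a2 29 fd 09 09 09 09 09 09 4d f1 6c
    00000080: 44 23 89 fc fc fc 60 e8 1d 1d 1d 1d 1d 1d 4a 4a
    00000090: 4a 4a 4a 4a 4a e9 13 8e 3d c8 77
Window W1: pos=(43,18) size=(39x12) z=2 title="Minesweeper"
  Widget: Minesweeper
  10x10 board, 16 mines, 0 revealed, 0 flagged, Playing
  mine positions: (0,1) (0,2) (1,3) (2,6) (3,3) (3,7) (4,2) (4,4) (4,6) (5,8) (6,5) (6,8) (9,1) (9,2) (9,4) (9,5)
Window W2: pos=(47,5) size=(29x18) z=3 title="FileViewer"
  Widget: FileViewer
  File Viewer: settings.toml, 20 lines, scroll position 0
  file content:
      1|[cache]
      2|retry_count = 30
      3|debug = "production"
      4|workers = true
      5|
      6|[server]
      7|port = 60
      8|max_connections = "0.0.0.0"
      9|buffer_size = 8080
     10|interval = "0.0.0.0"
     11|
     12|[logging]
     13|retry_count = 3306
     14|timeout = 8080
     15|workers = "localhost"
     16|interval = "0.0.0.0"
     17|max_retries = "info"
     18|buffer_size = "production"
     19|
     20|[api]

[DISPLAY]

━━━━━━━━━━━━━━━━━┓         ┃retry_count = 30      
                 ┃         ┃debug = "production"  
─────────────────┨         ┃workers = true        
 df 5b ec ec ec b┃         ┃                      
 6b 6b 8b 07 07 0┃         ┃[server]              
 8f d1 17 a1 a1 a┃         ┃port = 60             
 a2 a2 a2 a2 a2 7┃         ┃max_connections = "0.0
 db c3 47 c3 c3 7┃         ┃buffer_size = 8080    
 3d e0 5f 1a d2 9┃         ┃interval = "0.0.0.0"  
━━━━━━━━━━━━━━━━━┛     ┏━━━┃                      
                       ┃ Mi┃[logging]             
                       ┠───┃retry_count = 3306    
                       ┃■■■┃timeout = 8080        
                       ┃■■■┗━━━━━━━━━━━━━━━━━━━━━━
                       ┃■■■■■■■■■■                
                       ┃■■■■■■■■■■                
                       ┃■■■■■■■■■■                


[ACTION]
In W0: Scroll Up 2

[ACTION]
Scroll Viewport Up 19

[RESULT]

                                                  
                                                  
                                                  
                                                  
                                                  
                           ┏━━━━━━━━━━━━━━━━━━━━━━
                           ┃ FileViewer           
                           ┠──────────────────────
                           ┃[cache]               
━━━━━━━━━━━━━━━━━┓         ┃retry_count = 30      
                 ┃         ┃debug = "production"  
─────────────────┨         ┃workers = true        
 df 5b ec ec ec b┃         ┃                      
 6b 6b 8b 07 07 0┃         ┃[server]              
 8f d1 17 a1 a1 a┃         ┃port = 60             
 a2 a2 a2 a2 a2 7┃         ┃max_connections = "0.0
 db c3 47 c3 c3 7┃         ┃buffer_size = 8080    


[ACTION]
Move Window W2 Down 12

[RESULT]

                                                  
                                                  
                                                  
                                                  
                                                  
                                                  
                                                  
                                                  
                                                  
━━━━━━━━━━━━━━━━━┓                                
                 ┃                                
─────────────────┨                                
 df 5b ec ec ec b┃         ┏━━━━━━━━━━━━━━━━━━━━━━
 6b 6b 8b 07 07 0┃         ┃ FileViewer           
 8f d1 17 a1 a1 a┃         ┠──────────────────────
 a2 a2 a2 a2 a2 7┃         ┃[cache]               
 db c3 47 c3 c3 7┃         ┃retry_count = 30      


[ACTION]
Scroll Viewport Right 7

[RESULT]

                                                  
                                                  
                                                  
                                                  
                                                  
                                                  
                                                  
                                                  
                                                  
━━━━━━━━━━┓                                       
          ┃                                       
──────────┨                                       
ec ec ec b┃         ┏━━━━━━━━━━━━━━━━━━━━━━━━━━━┓ 
8b 07 07 0┃         ┃ FileViewer                ┃ 
17 a1 a1 a┃         ┠───────────────────────────┨ 
a2 a2 a2 7┃         ┃[cache]                   ▲┃ 
47 c3 c3 7┃         ┃retry_count = 30          █┃ 


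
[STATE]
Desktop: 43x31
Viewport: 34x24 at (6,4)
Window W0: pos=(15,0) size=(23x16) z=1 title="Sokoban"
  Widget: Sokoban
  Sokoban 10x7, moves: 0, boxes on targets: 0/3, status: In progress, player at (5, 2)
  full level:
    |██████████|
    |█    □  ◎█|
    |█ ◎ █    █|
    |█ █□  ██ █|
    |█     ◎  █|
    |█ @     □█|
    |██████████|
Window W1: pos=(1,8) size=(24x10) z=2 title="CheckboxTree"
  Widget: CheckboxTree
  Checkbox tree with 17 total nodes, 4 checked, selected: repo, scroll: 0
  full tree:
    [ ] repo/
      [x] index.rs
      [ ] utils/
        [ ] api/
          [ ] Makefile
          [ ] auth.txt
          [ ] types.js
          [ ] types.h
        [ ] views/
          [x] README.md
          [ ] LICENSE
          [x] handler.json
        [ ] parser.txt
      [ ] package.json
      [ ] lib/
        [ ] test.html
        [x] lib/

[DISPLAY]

         ┃█    □  ◎█           ┃  
         ┃█ ◎ █    █           ┃  
         ┃█ █□  ██ █           ┃  
         ┃█     ◎  █           ┃  
━━━━━━━━━━━━━━━━━━┓█           ┃  
ckboxTree         ┃█           ┃  
──────────────────┨ 0/3        ┃  
 repo/            ┃            ┃  
x] index.rs       ┃            ┃  
-] utils/         ┃            ┃  
 [ ] api/         ┃            ┃  
   [ ] Makefile   ┃━━━━━━━━━━━━┛  
   [ ] auth.txt   ┃               
━━━━━━━━━━━━━━━━━━┛               
                                  
                                  
                                  
                                  
                                  
                                  
                                  
                                  
                                  
                                  


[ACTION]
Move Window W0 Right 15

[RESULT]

              ┃█    □  ◎█         
              ┃█ ◎ █    █         
              ┃█ █□  ██ █         
              ┃█     ◎  █         
━━━━━━━━━━━━━━━━━━┓    □█         
ckboxTree         ┃██████         
──────────────────┨s: 0  0/3      
 repo/            ┃               
x] index.rs       ┃               
-] utils/         ┃               
 [ ] api/         ┃               
   [ ] Makefile   ┃━━━━━━━━━━━━━━━
   [ ] auth.txt   ┃               
━━━━━━━━━━━━━━━━━━┛               
                                  
                                  
                                  
                                  
                                  
                                  
                                  
                                  
                                  
                                  


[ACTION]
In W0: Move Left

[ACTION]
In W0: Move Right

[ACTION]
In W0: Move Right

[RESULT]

              ┃█    □  ◎█         
              ┃█ ◎ █    █         
              ┃█ █□  ██ █         
              ┃█     ◎  █         
━━━━━━━━━━━━━━━━━━┓    □█         
ckboxTree         ┃██████         
──────────────────┨s: 3  0/3      
 repo/            ┃               
x] index.rs       ┃               
-] utils/         ┃               
 [ ] api/         ┃               
   [ ] Makefile   ┃━━━━━━━━━━━━━━━
   [ ] auth.txt   ┃               
━━━━━━━━━━━━━━━━━━┛               
                                  
                                  
                                  
                                  
                                  
                                  
                                  
                                  
                                  
                                  


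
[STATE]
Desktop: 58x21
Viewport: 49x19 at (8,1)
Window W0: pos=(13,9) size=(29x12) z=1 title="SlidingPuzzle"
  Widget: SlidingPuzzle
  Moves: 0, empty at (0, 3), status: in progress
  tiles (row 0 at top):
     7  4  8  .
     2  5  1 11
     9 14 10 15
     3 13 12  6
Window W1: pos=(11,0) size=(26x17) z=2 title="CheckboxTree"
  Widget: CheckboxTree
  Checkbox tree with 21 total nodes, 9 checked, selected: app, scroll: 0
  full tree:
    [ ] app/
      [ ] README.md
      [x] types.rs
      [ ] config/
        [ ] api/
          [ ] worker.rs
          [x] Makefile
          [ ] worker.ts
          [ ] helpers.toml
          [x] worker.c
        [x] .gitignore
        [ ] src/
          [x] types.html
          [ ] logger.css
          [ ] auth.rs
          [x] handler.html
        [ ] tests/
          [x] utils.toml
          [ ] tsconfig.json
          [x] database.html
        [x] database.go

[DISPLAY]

   ┃ CheckboxTree           ┃                    
   ┠────────────────────────┨                    
   ┃>[-] app/               ┃                    
   ┃   [ ] README.md        ┃                    
   ┃   [x] types.rs         ┃                    
   ┃   [-] config/          ┃                    
   ┃     [-] api/           ┃                    
   ┃       [ ] worker.rs    ┃                    
   ┃       [x] Makefile     ┃━━━━┓               
   ┃       [ ] worker.ts    ┃    ┃               
   ┃       [ ] helpers.toml ┃────┨               
   ┃       [x] worker.c     ┃    ┃               
   ┃     [x] .gitignore     ┃    ┃               
   ┃     [-] src/           ┃    ┃               
   ┃       [x] types.html   ┃    ┃               
   ┗━━━━━━━━━━━━━━━━━━━━━━━━┛    ┃               
     ┃│  9 │ 14 │ 10 │ 15 │      ┃               
     ┃├────┼────┼────┼────┤      ┃               
     ┃│  3 │ 13 │ 12 │  6 │      ┃               


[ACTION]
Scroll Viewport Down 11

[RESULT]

   ┠────────────────────────┨                    
   ┃>[-] app/               ┃                    
   ┃   [ ] README.md        ┃                    
   ┃   [x] types.rs         ┃                    
   ┃   [-] config/          ┃                    
   ┃     [-] api/           ┃                    
   ┃       [ ] worker.rs    ┃                    
   ┃       [x] Makefile     ┃━━━━┓               
   ┃       [ ] worker.ts    ┃    ┃               
   ┃       [ ] helpers.toml ┃────┨               
   ┃       [x] worker.c     ┃    ┃               
   ┃     [x] .gitignore     ┃    ┃               
   ┃     [-] src/           ┃    ┃               
   ┃       [x] types.html   ┃    ┃               
   ┗━━━━━━━━━━━━━━━━━━━━━━━━┛    ┃               
     ┃│  9 │ 14 │ 10 │ 15 │      ┃               
     ┃├────┼────┼────┼────┤      ┃               
     ┃│  3 │ 13 │ 12 │  6 │      ┃               
     ┗━━━━━━━━━━━━━━━━━━━━━━━━━━━┛               


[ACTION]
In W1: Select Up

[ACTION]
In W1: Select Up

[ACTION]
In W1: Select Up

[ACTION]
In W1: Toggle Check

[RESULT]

   ┠────────────────────────┨                    
   ┃>[x] app/               ┃                    
   ┃   [x] README.md        ┃                    
   ┃   [x] types.rs         ┃                    
   ┃   [x] config/          ┃                    
   ┃     [x] api/           ┃                    
   ┃       [x] worker.rs    ┃                    
   ┃       [x] Makefile     ┃━━━━┓               
   ┃       [x] worker.ts    ┃    ┃               
   ┃       [x] helpers.toml ┃────┨               
   ┃       [x] worker.c     ┃    ┃               
   ┃     [x] .gitignore     ┃    ┃               
   ┃     [x] src/           ┃    ┃               
   ┃       [x] types.html   ┃    ┃               
   ┗━━━━━━━━━━━━━━━━━━━━━━━━┛    ┃               
     ┃│  9 │ 14 │ 10 │ 15 │      ┃               
     ┃├────┼────┼────┼────┤      ┃               
     ┃│  3 │ 13 │ 12 │  6 │      ┃               
     ┗━━━━━━━━━━━━━━━━━━━━━━━━━━━┛               


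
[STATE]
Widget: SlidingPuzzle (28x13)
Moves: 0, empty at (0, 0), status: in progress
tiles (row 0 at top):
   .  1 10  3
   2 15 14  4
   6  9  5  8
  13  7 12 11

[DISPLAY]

┌────┬────┬────┬────┐       
│    │  1 │ 10 │  3 │       
├────┼────┼────┼────┤       
│  2 │ 15 │ 14 │  4 │       
├────┼────┼────┼────┤       
│  6 │  9 │  5 │  8 │       
├────┼────┼────┼────┤       
│ 13 │  7 │ 12 │ 11 │       
└────┴────┴────┴────┘       
Moves: 0                    
                            
                            
                            


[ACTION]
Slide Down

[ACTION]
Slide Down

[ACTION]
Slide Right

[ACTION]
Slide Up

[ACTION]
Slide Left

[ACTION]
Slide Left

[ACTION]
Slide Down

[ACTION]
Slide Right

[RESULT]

┌────┬────┬────┬────┐       
│  2 │    │  1 │  3 │       
├────┼────┼────┼────┤       
│ 15 │ 14 │ 10 │  4 │       
├────┼────┼────┼────┤       
│  6 │  9 │  5 │  8 │       
├────┼────┼────┼────┤       
│ 13 │  7 │ 12 │ 11 │       
└────┴────┴────┴────┘       
Moves: 5                    
                            
                            
                            
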